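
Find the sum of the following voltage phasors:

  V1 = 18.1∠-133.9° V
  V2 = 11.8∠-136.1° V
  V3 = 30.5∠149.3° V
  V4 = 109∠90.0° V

Step 1 — Convert each phasor to rectangular form:
  V1 = 18.1·(cos(-133.9°) + j·sin(-133.9°)) = -12.55 - j13.04 V
  V2 = 11.8·(cos(-136.1°) + j·sin(-136.1°)) = -8.503 - j8.182 V
  V3 = 30.5·(cos(149.3°) + j·sin(149.3°)) = -26.23 + j15.57 V
  V4 = 109·(cos(90.0°) + j·sin(90.0°)) = 0 + j109 V
Step 2 — Sum components: V_total = -47.28 + j103.3 V.
Step 3 — Convert to polar: |V_total| = 113.6 V, ∠V_total = 114.6°.

V_total = 113.6∠114.6° V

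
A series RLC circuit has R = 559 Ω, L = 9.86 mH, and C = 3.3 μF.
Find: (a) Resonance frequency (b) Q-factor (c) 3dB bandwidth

Step 1 — Resonance: ω₀ = 1/√(LC) = 1/√(0.00986·3.3e-06) = 5544 rad/s.
Step 2 — f₀ = ω₀/(2π) = 882.3 Hz.
Step 3 — Series Q: Q = ω₀L/R = 5544·0.00986/559 = 0.09778.
Step 4 — Bandwidth: Δω = ω₀/Q = 5.669e+04 rad/s; BW = Δω/(2π) = 9023 Hz.

(a) f₀ = 882.3 Hz  (b) Q = 0.09778  (c) BW = 9023 Hz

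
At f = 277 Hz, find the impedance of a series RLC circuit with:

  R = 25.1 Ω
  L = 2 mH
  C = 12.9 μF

Step 1 — Angular frequency: ω = 2π·f = 2π·277 = 1740 rad/s.
Step 2 — Component impedances:
  R: Z = R = 25.1 Ω
  L: Z = jωL = j·1740·0.002 = 0 + j3.481 Ω
  C: Z = 1/(jωC) = -j/(ω·C) = 0 - j44.54 Ω
Step 3 — Series combination: Z_total = R + L + C = 25.1 - j41.06 Ω = 48.12∠-58.6° Ω.

Z = 25.1 - j41.06 Ω = 48.12∠-58.6° Ω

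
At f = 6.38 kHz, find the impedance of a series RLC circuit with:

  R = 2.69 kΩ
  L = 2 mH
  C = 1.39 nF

Step 1 — Angular frequency: ω = 2π·f = 2π·6380 = 4.009e+04 rad/s.
Step 2 — Component impedances:
  R: Z = R = 2690 Ω
  L: Z = jωL = j·4.009e+04·0.002 = 0 + j80.17 Ω
  C: Z = 1/(jωC) = -j/(ω·C) = 0 - j1.795e+04 Ω
Step 3 — Series combination: Z_total = R + L + C = 2690 - j1.787e+04 Ω = 1.807e+04∠-81.4° Ω.

Z = 2690 - j1.787e+04 Ω = 1.807e+04∠-81.4° Ω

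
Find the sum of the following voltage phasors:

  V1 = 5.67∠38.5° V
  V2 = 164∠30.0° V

Step 1 — Convert each phasor to rectangular form:
  V1 = 5.67·(cos(38.5°) + j·sin(38.5°)) = 4.437 + j3.53 V
  V2 = 164·(cos(30.0°) + j·sin(30.0°)) = 142 + j82 V
Step 2 — Sum components: V_total = 146.5 + j85.53 V.
Step 3 — Convert to polar: |V_total| = 169.6 V, ∠V_total = 30.3°.

V_total = 169.6∠30.3° V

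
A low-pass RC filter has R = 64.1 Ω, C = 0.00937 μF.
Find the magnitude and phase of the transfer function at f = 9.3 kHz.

Step 1 — Angular frequency: ω = 2π·9300 = 5.843e+04 rad/s.
Step 2 — Transfer function: H(jω) = 1/(1 + jωRC).
Step 3 — Denominator: 1 + jωRC = 1 + j·5.843e+04·64.1·9.37e-09 = 1 + j0.0351.
Step 4 — H = 0.9988 - j0.03505.
Step 5 — Magnitude: |H| = 0.9994 (-0.0 dB); phase: φ = -2.0°.

|H| = 0.9994 (-0.0 dB), φ = -2.0°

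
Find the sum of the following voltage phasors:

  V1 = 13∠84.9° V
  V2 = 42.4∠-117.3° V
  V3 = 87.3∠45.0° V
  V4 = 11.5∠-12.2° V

Step 1 — Convert each phasor to rectangular form:
  V1 = 13·(cos(84.9°) + j·sin(84.9°)) = 1.156 + j12.95 V
  V2 = 42.4·(cos(-117.3°) + j·sin(-117.3°)) = -19.45 - j37.68 V
  V3 = 87.3·(cos(45.0°) + j·sin(45.0°)) = 61.73 + j61.73 V
  V4 = 11.5·(cos(-12.2°) + j·sin(-12.2°)) = 11.24 - j2.43 V
Step 2 — Sum components: V_total = 54.68 + j34.57 V.
Step 3 — Convert to polar: |V_total| = 64.69 V, ∠V_total = 32.3°.

V_total = 64.69∠32.3° V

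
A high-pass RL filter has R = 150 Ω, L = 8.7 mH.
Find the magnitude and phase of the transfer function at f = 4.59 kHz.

Step 1 — Angular frequency: ω = 2π·4590 = 2.884e+04 rad/s.
Step 2 — Transfer function: H(jω) = jωL/(R + jωL).
Step 3 — Numerator jωL = j·250.9; denominator R + jωL = 150 + j250.9.
Step 4 — H = 0.7367 + j0.4404.
Step 5 — Magnitude: |H| = 0.8583 (-1.3 dB); phase: φ = 30.9°.

|H| = 0.8583 (-1.3 dB), φ = 30.9°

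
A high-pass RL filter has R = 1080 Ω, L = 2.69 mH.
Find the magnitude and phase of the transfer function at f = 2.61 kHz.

Step 1 — Angular frequency: ω = 2π·2610 = 1.64e+04 rad/s.
Step 2 — Transfer function: H(jω) = jωL/(R + jωL).
Step 3 — Numerator jωL = j·44.11; denominator R + jωL = 1080 + j44.11.
Step 4 — H = 0.001666 + j0.04078.
Step 5 — Magnitude: |H| = 0.04081 (-27.8 dB); phase: φ = 87.7°.

|H| = 0.04081 (-27.8 dB), φ = 87.7°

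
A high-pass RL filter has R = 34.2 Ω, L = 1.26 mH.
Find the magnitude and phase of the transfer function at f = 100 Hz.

Step 1 — Angular frequency: ω = 2π·100 = 628.3 rad/s.
Step 2 — Transfer function: H(jω) = jωL/(R + jωL).
Step 3 — Numerator jωL = j·0.7917; denominator R + jωL = 34.2 + j0.7917.
Step 4 — H = 0.0005356 + j0.02314.
Step 5 — Magnitude: |H| = 0.02314 (-32.7 dB); phase: φ = 88.7°.

|H| = 0.02314 (-32.7 dB), φ = 88.7°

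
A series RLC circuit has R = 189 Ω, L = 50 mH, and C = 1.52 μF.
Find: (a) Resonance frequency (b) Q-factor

Step 1 — Resonance condition Im(Z)=0 gives ω₀ = 1/√(LC).
Step 2 — ω₀ = 1/√(0.05·1.52e-06) = 3627 rad/s.
Step 3 — f₀ = ω₀/(2π) = 577.3 Hz.
Step 4 — Series Q: Q = ω₀L/R = 3627·0.05/189 = 0.9596.

(a) f₀ = 577.3 Hz  (b) Q = 0.9596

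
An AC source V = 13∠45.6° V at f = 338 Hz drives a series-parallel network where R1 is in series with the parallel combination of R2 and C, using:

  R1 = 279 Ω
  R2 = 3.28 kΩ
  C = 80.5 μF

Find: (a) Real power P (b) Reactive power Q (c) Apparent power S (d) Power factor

Step 1 — Angular frequency: ω = 2π·f = 2π·338 = 2124 rad/s.
Step 2 — Component impedances:
  R1: Z = R = 279 Ω
  R2: Z = R = 3280 Ω
  C: Z = 1/(jωC) = -j/(ω·C) = 0 - j5.849 Ω
Step 3 — Parallel branch: R2 || C = 1/(1/R2 + 1/C) = 0.01043 - j5.849 Ω.
Step 4 — Series with R1: Z_total = R1 + (R2 || C) = 279 - j5.849 Ω = 279.1∠-1.2° Ω.
Step 5 — Source phasor: V = 13∠45.6° V = 9.096 + j9.288 V.
Step 6 — Current: I = V / Z = 0.03189 + j0.03396 A = 0.04658∠46.8° A.
Step 7 — Complex power: S = V·I* = 0.6054 - j0.01269 VA.
Step 8 — Real power: P = Re(S) = 0.6054 W.
Step 9 — Reactive power: Q = Im(S) = -0.01269 VAR.
Step 10 — Apparent power: |S| = 0.6056 VA.
Step 11 — Power factor: PF = P/|S| = 0.9998 (leading).

(a) P = 0.6054 W  (b) Q = -0.01269 VAR  (c) S = 0.6056 VA  (d) PF = 0.9998 (leading)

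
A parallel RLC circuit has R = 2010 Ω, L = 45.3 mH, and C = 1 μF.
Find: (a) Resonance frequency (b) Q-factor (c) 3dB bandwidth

Step 1 — Resonance: ω₀ = 1/√(LC) = 1/√(0.0453·1e-06) = 4698 rad/s.
Step 2 — f₀ = ω₀/(2π) = 747.8 Hz.
Step 3 — Parallel Q: Q = R/(ω₀L) = 2010/(4698·0.0453) = 9.444.
Step 4 — Bandwidth: Δω = ω₀/Q = 497.5 rad/s; BW = Δω/(2π) = 79.18 Hz.

(a) f₀ = 747.8 Hz  (b) Q = 9.444  (c) BW = 79.18 Hz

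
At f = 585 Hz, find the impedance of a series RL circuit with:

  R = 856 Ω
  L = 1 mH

Step 1 — Angular frequency: ω = 2π·f = 2π·585 = 3676 rad/s.
Step 2 — Component impedances:
  R: Z = R = 856 Ω
  L: Z = jωL = j·3676·0.001 = 0 + j3.676 Ω
Step 3 — Series combination: Z_total = R + L = 856 + j3.676 Ω = 856∠0.2° Ω.

Z = 856 + j3.676 Ω = 856∠0.2° Ω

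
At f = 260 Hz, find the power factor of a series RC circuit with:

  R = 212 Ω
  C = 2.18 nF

Step 1 — Angular frequency: ω = 2π·f = 2π·260 = 1634 rad/s.
Step 2 — Component impedances:
  R: Z = R = 212 Ω
  C: Z = 1/(jωC) = -j/(ω·C) = 0 - j2.808e+05 Ω
Step 3 — Series combination: Z_total = R + C = 212 - j2.808e+05 Ω = 2.808e+05∠-90.0° Ω.
Step 4 — Power factor: PF = cos(φ) = Re(Z)/|Z| = 212/2.808e+05 = 0.000755.
Step 5 — Type: Im(Z) = -2.808e+05 ⇒ leading (phase φ = -90.0°).

PF = 0.000755 (leading, φ = -90.0°)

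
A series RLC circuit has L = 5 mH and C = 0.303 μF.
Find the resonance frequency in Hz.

Step 1 — Resonance condition Im(Z)=0 gives ω₀ = 1/√(LC).
Step 2 — ω₀ = 1/√(0.005·3.03e-07) = 2.569e+04 rad/s.
Step 3 — f₀ = ω₀/(2π) = 4089 Hz.

f₀ = 4089 Hz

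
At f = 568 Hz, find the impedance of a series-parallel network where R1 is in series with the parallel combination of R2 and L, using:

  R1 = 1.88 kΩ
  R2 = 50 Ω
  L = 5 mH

Step 1 — Angular frequency: ω = 2π·f = 2π·568 = 3569 rad/s.
Step 2 — Component impedances:
  R1: Z = R = 1880 Ω
  R2: Z = R = 50 Ω
  L: Z = jωL = j·3569·0.005 = 0 + j17.84 Ω
Step 3 — Parallel branch: R2 || L = 1/(1/R2 + 1/L) = 5.649 + j15.83 Ω.
Step 4 — Series with R1: Z_total = R1 + (R2 || L) = 1886 + j15.83 Ω = 1886∠0.5° Ω.

Z = 1886 + j15.83 Ω = 1886∠0.5° Ω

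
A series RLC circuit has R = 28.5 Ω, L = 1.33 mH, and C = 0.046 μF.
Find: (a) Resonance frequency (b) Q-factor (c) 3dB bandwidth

Step 1 — Resonance: ω₀ = 1/√(LC) = 1/√(0.00133·4.6e-08) = 1.278e+05 rad/s.
Step 2 — f₀ = ω₀/(2π) = 2.035e+04 Hz.
Step 3 — Series Q: Q = ω₀L/R = 1.278e+05·0.00133/28.5 = 5.966.
Step 4 — Bandwidth: Δω = ω₀/Q = 2.143e+04 rad/s; BW = Δω/(2π) = 3410 Hz.

(a) f₀ = 2.035e+04 Hz  (b) Q = 5.966  (c) BW = 3410 Hz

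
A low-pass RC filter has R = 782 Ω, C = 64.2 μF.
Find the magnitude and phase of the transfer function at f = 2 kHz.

Step 1 — Angular frequency: ω = 2π·2000 = 1.257e+04 rad/s.
Step 2 — Transfer function: H(jω) = 1/(1 + jωRC).
Step 3 — Denominator: 1 + jωRC = 1 + j·1.257e+04·782·6.42e-05 = 1 + j630.9.
Step 4 — H = 2.512e-06 - j0.001585.
Step 5 — Magnitude: |H| = 0.001585 (-56.0 dB); phase: φ = -89.9°.

|H| = 0.001585 (-56.0 dB), φ = -89.9°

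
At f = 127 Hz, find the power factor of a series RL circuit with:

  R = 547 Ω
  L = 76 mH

Step 1 — Angular frequency: ω = 2π·f = 2π·127 = 798 rad/s.
Step 2 — Component impedances:
  R: Z = R = 547 Ω
  L: Z = jωL = j·798·0.076 = 0 + j60.65 Ω
Step 3 — Series combination: Z_total = R + L = 547 + j60.65 Ω = 550.4∠6.3° Ω.
Step 4 — Power factor: PF = cos(φ) = Re(Z)/|Z| = 547/550.35 = 0.9939.
Step 5 — Type: Im(Z) = 60.65 ⇒ lagging (phase φ = 6.3°).

PF = 0.9939 (lagging, φ = 6.3°)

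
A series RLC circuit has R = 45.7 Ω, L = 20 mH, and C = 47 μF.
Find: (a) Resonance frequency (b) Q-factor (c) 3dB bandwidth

Step 1 — Resonance: ω₀ = 1/√(LC) = 1/√(0.02·4.7e-05) = 1031 rad/s.
Step 2 — f₀ = ω₀/(2π) = 164.2 Hz.
Step 3 — Series Q: Q = ω₀L/R = 1031·0.02/45.7 = 0.4514.
Step 4 — Bandwidth: Δω = ω₀/Q = 2285 rad/s; BW = Δω/(2π) = 363.7 Hz.

(a) f₀ = 164.2 Hz  (b) Q = 0.4514  (c) BW = 363.7 Hz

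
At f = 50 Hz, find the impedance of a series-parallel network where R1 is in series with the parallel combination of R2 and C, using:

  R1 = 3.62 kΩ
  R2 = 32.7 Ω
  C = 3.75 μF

Step 1 — Angular frequency: ω = 2π·f = 2π·50 = 314.2 rad/s.
Step 2 — Component impedances:
  R1: Z = R = 3620 Ω
  R2: Z = R = 32.7 Ω
  C: Z = 1/(jωC) = -j/(ω·C) = 0 - j848.8 Ω
Step 3 — Parallel branch: R2 || C = 1/(1/R2 + 1/C) = 32.65 - j1.258 Ω.
Step 4 — Series with R1: Z_total = R1 + (R2 || C) = 3653 - j1.258 Ω = 3653∠-0.0° Ω.

Z = 3653 - j1.258 Ω = 3653∠-0.0° Ω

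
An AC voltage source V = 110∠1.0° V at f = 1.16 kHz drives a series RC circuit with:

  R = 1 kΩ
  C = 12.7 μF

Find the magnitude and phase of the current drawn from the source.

Step 1 — Angular frequency: ω = 2π·f = 2π·1160 = 7288 rad/s.
Step 2 — Component impedances:
  R: Z = R = 1000 Ω
  C: Z = 1/(jωC) = -j/(ω·C) = 0 - j10.8 Ω
Step 3 — Series combination: Z_total = R + C = 1000 - j10.8 Ω = 1000∠-0.6° Ω.
Step 4 — Source phasor: V = 110∠1.0° V = 110 + j1.92 V.
Step 5 — Ohm's law: I = V / Z_total = (110 + j1.92) / (1000 - j10.8) = 0.1099 + j0.003108 A.
Step 6 — Convert to polar: |I| = 0.11 A, ∠I = 1.6°.

I = 0.11∠1.6° A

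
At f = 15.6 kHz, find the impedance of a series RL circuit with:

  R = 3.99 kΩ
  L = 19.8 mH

Step 1 — Angular frequency: ω = 2π·f = 2π·1.56e+04 = 9.802e+04 rad/s.
Step 2 — Component impedances:
  R: Z = R = 3990 Ω
  L: Z = jωL = j·9.802e+04·0.0198 = 0 + j1941 Ω
Step 3 — Series combination: Z_total = R + L = 3990 + j1941 Ω = 4437∠25.9° Ω.

Z = 3990 + j1941 Ω = 4437∠25.9° Ω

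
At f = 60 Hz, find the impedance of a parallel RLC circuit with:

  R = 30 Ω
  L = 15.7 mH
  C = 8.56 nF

Step 1 — Angular frequency: ω = 2π·f = 2π·60 = 377 rad/s.
Step 2 — Component impedances:
  R: Z = R = 30 Ω
  L: Z = jωL = j·377·0.0157 = 0 + j5.919 Ω
  C: Z = 1/(jωC) = -j/(ω·C) = 0 - j3.099e+05 Ω
Step 3 — Parallel combination: 1/Z_total = 1/R + 1/L + 1/C; Z_total = 1.124 + j5.697 Ω = 5.807∠78.8° Ω.

Z = 1.124 + j5.697 Ω = 5.807∠78.8° Ω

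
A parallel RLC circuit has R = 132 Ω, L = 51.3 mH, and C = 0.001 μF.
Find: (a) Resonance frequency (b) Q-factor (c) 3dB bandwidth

Step 1 — Resonance: ω₀ = 1/√(LC) = 1/√(0.0513·1e-09) = 1.396e+05 rad/s.
Step 2 — f₀ = ω₀/(2π) = 2.222e+04 Hz.
Step 3 — Parallel Q: Q = R/(ω₀L) = 132/(1.396e+05·0.0513) = 0.01843.
Step 4 — Bandwidth: Δω = ω₀/Q = 7.576e+06 rad/s; BW = Δω/(2π) = 1.206e+06 Hz.

(a) f₀ = 2.222e+04 Hz  (b) Q = 0.01843  (c) BW = 1.206e+06 Hz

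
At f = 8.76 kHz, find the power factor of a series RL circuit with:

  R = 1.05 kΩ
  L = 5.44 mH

Step 1 — Angular frequency: ω = 2π·f = 2π·8760 = 5.504e+04 rad/s.
Step 2 — Component impedances:
  R: Z = R = 1050 Ω
  L: Z = jωL = j·5.504e+04·0.00544 = 0 + j299.4 Ω
Step 3 — Series combination: Z_total = R + L = 1050 + j299.4 Ω = 1092∠15.9° Ω.
Step 4 — Power factor: PF = cos(φ) = Re(Z)/|Z| = 1050/1091.86 = 0.9617.
Step 5 — Type: Im(Z) = 299.4 ⇒ lagging (phase φ = 15.9°).

PF = 0.9617 (lagging, φ = 15.9°)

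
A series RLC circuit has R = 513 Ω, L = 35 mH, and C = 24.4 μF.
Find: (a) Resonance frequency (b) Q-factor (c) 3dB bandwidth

Step 1 — Resonance: ω₀ = 1/√(LC) = 1/√(0.035·2.44e-05) = 1082 rad/s.
Step 2 — f₀ = ω₀/(2π) = 172.2 Hz.
Step 3 — Series Q: Q = ω₀L/R = 1082·0.035/513 = 0.07383.
Step 4 — Bandwidth: Δω = ω₀/Q = 1.466e+04 rad/s; BW = Δω/(2π) = 2333 Hz.

(a) f₀ = 172.2 Hz  (b) Q = 0.07383  (c) BW = 2333 Hz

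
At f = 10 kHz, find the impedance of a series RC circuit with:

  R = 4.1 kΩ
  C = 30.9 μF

Step 1 — Angular frequency: ω = 2π·f = 2π·1e+04 = 6.283e+04 rad/s.
Step 2 — Component impedances:
  R: Z = R = 4100 Ω
  C: Z = 1/(jωC) = -j/(ω·C) = 0 - j0.5151 Ω
Step 3 — Series combination: Z_total = R + C = 4100 - j0.5151 Ω = 4100∠-0.0° Ω.

Z = 4100 - j0.5151 Ω = 4100∠-0.0° Ω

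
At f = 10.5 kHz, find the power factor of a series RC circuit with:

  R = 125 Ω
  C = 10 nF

Step 1 — Angular frequency: ω = 2π·f = 2π·1.05e+04 = 6.597e+04 rad/s.
Step 2 — Component impedances:
  R: Z = R = 125 Ω
  C: Z = 1/(jωC) = -j/(ω·C) = 0 - j1516 Ω
Step 3 — Series combination: Z_total = R + C = 125 - j1516 Ω = 1521∠-85.3° Ω.
Step 4 — Power factor: PF = cos(φ) = Re(Z)/|Z| = 125/1520.9 = 0.08219.
Step 5 — Type: Im(Z) = -1516 ⇒ leading (phase φ = -85.3°).

PF = 0.08219 (leading, φ = -85.3°)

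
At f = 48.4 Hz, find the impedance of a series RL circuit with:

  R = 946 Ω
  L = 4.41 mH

Step 1 — Angular frequency: ω = 2π·f = 2π·48.4 = 304.1 rad/s.
Step 2 — Component impedances:
  R: Z = R = 946 Ω
  L: Z = jωL = j·304.1·0.00441 = 0 + j1.341 Ω
Step 3 — Series combination: Z_total = R + L = 946 + j1.341 Ω = 946∠0.1° Ω.

Z = 946 + j1.341 Ω = 946∠0.1° Ω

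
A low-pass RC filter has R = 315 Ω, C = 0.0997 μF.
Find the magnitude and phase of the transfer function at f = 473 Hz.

Step 1 — Angular frequency: ω = 2π·473 = 2972 rad/s.
Step 2 — Transfer function: H(jω) = 1/(1 + jωRC).
Step 3 — Denominator: 1 + jωRC = 1 + j·2972·315·9.97e-08 = 1 + j0.09334.
Step 4 — H = 0.9914 - j0.09253.
Step 5 — Magnitude: |H| = 0.9957 (-0.0 dB); phase: φ = -5.3°.

|H| = 0.9957 (-0.0 dB), φ = -5.3°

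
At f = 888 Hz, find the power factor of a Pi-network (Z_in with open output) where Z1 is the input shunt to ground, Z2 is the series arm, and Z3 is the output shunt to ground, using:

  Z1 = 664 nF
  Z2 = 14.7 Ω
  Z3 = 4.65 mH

Step 1 — Angular frequency: ω = 2π·f = 2π·888 = 5579 rad/s.
Step 2 — Component impedances:
  Z1: Z = 1/(jωC) = -j/(ω·C) = 0 - j269.9 Ω
  Z2: Z = R = 14.7 Ω
  Z3: Z = jωL = j·5579·0.00465 = 0 + j25.94 Ω
Step 3 — With open output, the series arm Z2 and the output shunt Z3 appear in series to ground: Z2 + Z3 = 14.7 + j25.94 Ω.
Step 4 — Parallel with input shunt Z1: Z_in = Z1 || (Z2 + Z3) = 17.93 + j27.62 Ω = 32.93∠57.0° Ω.
Step 5 — Power factor: PF = cos(φ) = Re(Z)/|Z| = 17.928/32.931 = 0.5444.
Step 6 — Type: Im(Z) = 27.62 ⇒ lagging (phase φ = 57.0°).

PF = 0.5444 (lagging, φ = 57.0°)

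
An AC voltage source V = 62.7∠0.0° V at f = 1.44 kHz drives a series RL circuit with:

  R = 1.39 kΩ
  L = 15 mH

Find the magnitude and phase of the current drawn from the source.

Step 1 — Angular frequency: ω = 2π·f = 2π·1440 = 9048 rad/s.
Step 2 — Component impedances:
  R: Z = R = 1390 Ω
  L: Z = jωL = j·9048·0.015 = 0 + j135.7 Ω
Step 3 — Series combination: Z_total = R + L = 1390 + j135.7 Ω = 1397∠5.6° Ω.
Step 4 — Source phasor: V = 62.7∠0.0° V = 62.7 V.
Step 5 — Ohm's law: I = V / Z_total = (62.7) / (1390 + j135.7) = 0.04468 - j0.004363 A.
Step 6 — Convert to polar: |I| = 0.04489 A, ∠I = -5.6°.

I = 0.04489∠-5.6° A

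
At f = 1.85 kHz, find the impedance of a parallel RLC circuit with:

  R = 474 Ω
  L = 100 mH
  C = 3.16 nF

Step 1 — Angular frequency: ω = 2π·f = 2π·1850 = 1.162e+04 rad/s.
Step 2 — Component impedances:
  R: Z = R = 474 Ω
  L: Z = jωL = j·1.162e+04·0.1 = 0 + j1162 Ω
  C: Z = 1/(jωC) = -j/(ω·C) = 0 - j2.722e+04 Ω
Step 3 — Parallel combination: 1/Z_total = 1/R + 1/L + 1/C; Z_total = 411.3 + j160.6 Ω = 441.5∠21.3° Ω.

Z = 411.3 + j160.6 Ω = 441.5∠21.3° Ω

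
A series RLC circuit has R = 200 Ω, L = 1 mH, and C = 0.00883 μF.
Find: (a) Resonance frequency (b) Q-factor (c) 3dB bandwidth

Step 1 — Resonance condition Im(Z)=0 gives ω₀ = 1/√(LC).
Step 2 — ω₀ = 1/√(0.001·8.83e-09) = 3.365e+05 rad/s.
Step 3 — f₀ = ω₀/(2π) = 5.356e+04 Hz.
Step 4 — Series Q: Q = ω₀L/R = 3.365e+05·0.001/200 = 1.683.
Step 5 — 3dB bandwidth: Δω = ω₀/Q = 2e+05 rad/s; BW = Δω/(2π) = 3.183e+04 Hz.

(a) f₀ = 5.356e+04 Hz  (b) Q = 1.683  (c) BW = 3.183e+04 Hz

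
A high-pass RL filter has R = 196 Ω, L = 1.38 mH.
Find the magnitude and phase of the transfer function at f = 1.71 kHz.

Step 1 — Angular frequency: ω = 2π·1710 = 1.074e+04 rad/s.
Step 2 — Transfer function: H(jω) = jωL/(R + jωL).
Step 3 — Numerator jωL = j·14.83; denominator R + jωL = 196 + j14.83.
Step 4 — H = 0.00569 + j0.07522.
Step 5 — Magnitude: |H| = 0.07543 (-22.4 dB); phase: φ = 85.7°.

|H| = 0.07543 (-22.4 dB), φ = 85.7°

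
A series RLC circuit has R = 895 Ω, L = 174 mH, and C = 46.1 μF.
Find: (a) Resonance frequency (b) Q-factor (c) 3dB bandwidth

Step 1 — Resonance: ω₀ = 1/√(LC) = 1/√(0.174·4.61e-05) = 353.1 rad/s.
Step 2 — f₀ = ω₀/(2π) = 56.19 Hz.
Step 3 — Series Q: Q = ω₀L/R = 353.1·0.174/895 = 0.06864.
Step 4 — Bandwidth: Δω = ω₀/Q = 5144 rad/s; BW = Δω/(2π) = 818.6 Hz.

(a) f₀ = 56.19 Hz  (b) Q = 0.06864  (c) BW = 818.6 Hz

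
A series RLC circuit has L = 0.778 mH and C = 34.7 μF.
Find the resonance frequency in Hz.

Step 1 — Resonance condition Im(Z)=0 gives ω₀ = 1/√(LC).
Step 2 — ω₀ = 1/√(0.000778·3.47e-05) = 6086 rad/s.
Step 3 — f₀ = ω₀/(2π) = 968.6 Hz.

f₀ = 968.6 Hz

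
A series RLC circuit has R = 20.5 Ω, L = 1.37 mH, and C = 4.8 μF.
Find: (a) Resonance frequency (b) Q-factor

Step 1 — Resonance condition Im(Z)=0 gives ω₀ = 1/√(LC).
Step 2 — ω₀ = 1/√(0.00137·4.8e-06) = 1.233e+04 rad/s.
Step 3 — f₀ = ω₀/(2π) = 1963 Hz.
Step 4 — Series Q: Q = ω₀L/R = 1.233e+04·0.00137/20.5 = 0.8241.

(a) f₀ = 1963 Hz  (b) Q = 0.8241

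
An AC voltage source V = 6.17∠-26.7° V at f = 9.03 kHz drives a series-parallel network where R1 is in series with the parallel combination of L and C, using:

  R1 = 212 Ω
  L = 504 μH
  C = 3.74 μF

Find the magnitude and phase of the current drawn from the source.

Step 1 — Angular frequency: ω = 2π·f = 2π·9030 = 5.674e+04 rad/s.
Step 2 — Component impedances:
  R1: Z = R = 212 Ω
  L: Z = jωL = j·5.674e+04·0.000504 = 0 + j28.6 Ω
  C: Z = 1/(jωC) = -j/(ω·C) = 0 - j4.713 Ω
Step 3 — Parallel branch: L || C = 1/(1/L + 1/C) = 0 - j5.642 Ω.
Step 4 — Series with R1: Z_total = R1 + (L || C) = 212 - j5.642 Ω = 212.1∠-1.5° Ω.
Step 5 — Source phasor: V = 6.17∠-26.7° V = 5.512 - j2.772 V.
Step 6 — Ohm's law: I = V / Z_total = (5.512 - j2.772) / (212 - j5.642) = 0.02633 - j0.01238 A.
Step 7 — Convert to polar: |I| = 0.02909 A, ∠I = -25.2°.

I = 0.02909∠-25.2° A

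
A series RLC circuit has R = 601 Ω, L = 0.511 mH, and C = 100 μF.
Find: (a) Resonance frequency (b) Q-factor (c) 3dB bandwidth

Step 1 — Resonance condition Im(Z)=0 gives ω₀ = 1/√(LC).
Step 2 — ω₀ = 1/√(0.000511·0.0001) = 4424 rad/s.
Step 3 — f₀ = ω₀/(2π) = 704.1 Hz.
Step 4 — Series Q: Q = ω₀L/R = 4424·0.000511/601 = 0.003761.
Step 5 — 3dB bandwidth: Δω = ω₀/Q = 1.176e+06 rad/s; BW = Δω/(2π) = 1.872e+05 Hz.

(a) f₀ = 704.1 Hz  (b) Q = 0.003761  (c) BW = 1.872e+05 Hz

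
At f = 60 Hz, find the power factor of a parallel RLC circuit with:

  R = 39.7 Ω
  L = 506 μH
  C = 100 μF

Step 1 — Angular frequency: ω = 2π·f = 2π·60 = 377 rad/s.
Step 2 — Component impedances:
  R: Z = R = 39.7 Ω
  L: Z = jωL = j·377·0.000506 = 0 + j0.1908 Ω
  C: Z = 1/(jωC) = -j/(ω·C) = 0 - j26.53 Ω
Step 3 — Parallel combination: 1/Z_total = 1/R + 1/L + 1/C; Z_total = 0.0009299 + j0.1921 Ω = 0.1921∠89.7° Ω.
Step 4 — Power factor: PF = cos(φ) = Re(Z)/|Z| = 0.00092989/0.19214 = 0.00484.
Step 5 — Type: Im(Z) = 0.1921 ⇒ lagging (phase φ = 89.7°).

PF = 0.00484 (lagging, φ = 89.7°)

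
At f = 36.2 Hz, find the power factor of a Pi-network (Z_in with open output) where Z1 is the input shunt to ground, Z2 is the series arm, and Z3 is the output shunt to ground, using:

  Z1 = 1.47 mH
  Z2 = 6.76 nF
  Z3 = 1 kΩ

Step 1 — Angular frequency: ω = 2π·f = 2π·36.2 = 227.5 rad/s.
Step 2 — Component impedances:
  Z1: Z = jωL = j·227.5·0.00147 = 0 + j0.3344 Ω
  Z2: Z = 1/(jωC) = -j/(ω·C) = 0 - j6.504e+05 Ω
  Z3: Z = R = 1000 Ω
Step 3 — With open output, the series arm Z2 and the output shunt Z3 appear in series to ground: Z2 + Z3 = 1000 - j6.504e+05 Ω.
Step 4 — Parallel with input shunt Z1: Z_in = Z1 || (Z2 + Z3) = 0 + j0.3344 Ω = 0.3344∠90.0° Ω.
Step 5 — Power factor: PF = cos(φ) = Re(Z)/|Z| = 2.6429e-10/0.33435 = 7.905e-10.
Step 6 — Type: Im(Z) = 0.3344 ⇒ lagging (phase φ = 90.0°).

PF = 7.905e-10 (lagging, φ = 90.0°)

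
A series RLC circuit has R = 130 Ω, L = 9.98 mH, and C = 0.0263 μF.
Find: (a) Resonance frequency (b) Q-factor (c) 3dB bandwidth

Step 1 — Resonance: ω₀ = 1/√(LC) = 1/√(0.00998·2.63e-08) = 6.172e+04 rad/s.
Step 2 — f₀ = ω₀/(2π) = 9824 Hz.
Step 3 — Series Q: Q = ω₀L/R = 6.172e+04·0.00998/130 = 4.739.
Step 4 — Bandwidth: Δω = ω₀/Q = 1.303e+04 rad/s; BW = Δω/(2π) = 2073 Hz.

(a) f₀ = 9824 Hz  (b) Q = 4.739  (c) BW = 2073 Hz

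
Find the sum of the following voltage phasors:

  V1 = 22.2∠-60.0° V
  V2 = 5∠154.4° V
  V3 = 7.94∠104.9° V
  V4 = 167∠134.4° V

Step 1 — Convert each phasor to rectangular form:
  V1 = 22.2·(cos(-60.0°) + j·sin(-60.0°)) = 11.1 - j19.23 V
  V2 = 5·(cos(154.4°) + j·sin(154.4°)) = -4.509 + j2.16 V
  V3 = 7.94·(cos(104.9°) + j·sin(104.9°)) = -2.042 + j7.673 V
  V4 = 167·(cos(134.4°) + j·sin(134.4°)) = -116.8 + j119.3 V
Step 2 — Sum components: V_total = -112.3 + j109.9 V.
Step 3 — Convert to polar: |V_total| = 157.1 V, ∠V_total = 135.6°.

V_total = 157.1∠135.6° V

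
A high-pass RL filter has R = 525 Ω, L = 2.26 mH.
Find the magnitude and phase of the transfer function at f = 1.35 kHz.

Step 1 — Angular frequency: ω = 2π·1350 = 8482 rad/s.
Step 2 — Transfer function: H(jω) = jωL/(R + jωL).
Step 3 — Numerator jωL = j·19.17; denominator R + jωL = 525 + j19.17.
Step 4 — H = 0.001332 + j0.03647.
Step 5 — Magnitude: |H| = 0.03649 (-28.8 dB); phase: φ = 87.9°.

|H| = 0.03649 (-28.8 dB), φ = 87.9°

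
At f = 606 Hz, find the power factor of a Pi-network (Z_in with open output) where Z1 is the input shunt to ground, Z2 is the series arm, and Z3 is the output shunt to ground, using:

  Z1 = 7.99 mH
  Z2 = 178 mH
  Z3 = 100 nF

Step 1 — Angular frequency: ω = 2π·f = 2π·606 = 3808 rad/s.
Step 2 — Component impedances:
  Z1: Z = jωL = j·3808·0.00799 = 0 + j30.42 Ω
  Z2: Z = jωL = j·3808·0.178 = 0 + j677.8 Ω
  Z3: Z = 1/(jωC) = -j/(ω·C) = 0 - j2626 Ω
Step 3 — With open output, the series arm Z2 and the output shunt Z3 appear in series to ground: Z2 + Z3 = 0 - j1949 Ω.
Step 4 — Parallel with input shunt Z1: Z_in = Z1 || (Z2 + Z3) = 0 + j30.91 Ω = 30.91∠90.0° Ω.
Step 5 — Power factor: PF = cos(φ) = Re(Z)/|Z| = -0/30.91 = -0.
Step 6 — Type: Im(Z) = 30.91 ⇒ lagging (phase φ = 90.0°).

PF = -0 (lagging, φ = 90.0°)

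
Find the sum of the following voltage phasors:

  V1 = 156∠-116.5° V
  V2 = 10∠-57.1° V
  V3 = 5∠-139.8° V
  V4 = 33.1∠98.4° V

Step 1 — Convert each phasor to rectangular form:
  V1 = 156·(cos(-116.5°) + j·sin(-116.5°)) = -69.61 - j139.6 V
  V2 = 10·(cos(-57.1°) + j·sin(-57.1°)) = 5.432 - j8.396 V
  V3 = 5·(cos(-139.8°) + j·sin(-139.8°)) = -3.819 - j3.227 V
  V4 = 33.1·(cos(98.4°) + j·sin(98.4°)) = -4.835 + j32.74 V
Step 2 — Sum components: V_total = -72.83 - j118.5 V.
Step 3 — Convert to polar: |V_total| = 139.1 V, ∠V_total = -121.6°.

V_total = 139.1∠-121.6° V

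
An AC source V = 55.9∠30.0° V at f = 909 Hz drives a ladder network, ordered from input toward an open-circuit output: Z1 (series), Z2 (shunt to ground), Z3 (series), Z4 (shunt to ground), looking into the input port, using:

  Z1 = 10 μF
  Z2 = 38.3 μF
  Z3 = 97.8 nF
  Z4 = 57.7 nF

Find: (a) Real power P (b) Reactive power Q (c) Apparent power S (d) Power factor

Step 1 — Angular frequency: ω = 2π·f = 2π·909 = 5711 rad/s.
Step 2 — Component impedances:
  Z1: Z = 1/(jωC) = -j/(ω·C) = 0 - j17.51 Ω
  Z2: Z = 1/(jωC) = -j/(ω·C) = 0 - j4.571 Ω
  Z3: Z = 1/(jωC) = -j/(ω·C) = 0 - j1790 Ω
  Z4: Z = 1/(jωC) = -j/(ω·C) = 0 - j3034 Ω
Step 3 — Ladder network (open output): work backward from the far end, alternating series and parallel combinations. Z_in = 0 - j22.08 Ω = 22.08∠-90.0° Ω.
Step 4 — Source phasor: V = 55.9∠30.0° V = 48.41 + j27.95 V.
Step 5 — Current: I = V / Z = -1.266 + j2.193 A = 2.532∠120.0° A.
Step 6 — Complex power: S = V·I* = 0 - j141.5 VA.
Step 7 — Real power: P = Re(S) = 0 W.
Step 8 — Reactive power: Q = Im(S) = -141.5 VAR.
Step 9 — Apparent power: |S| = 141.5 VA.
Step 10 — Power factor: PF = P/|S| = 0 (leading).

(a) P = 0 W  (b) Q = -141.5 VAR  (c) S = 141.5 VA  (d) PF = 0 (leading)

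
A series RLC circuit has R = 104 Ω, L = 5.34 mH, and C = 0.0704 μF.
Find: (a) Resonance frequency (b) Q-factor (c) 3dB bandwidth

Step 1 — Resonance: ω₀ = 1/√(LC) = 1/√(0.00534·7.04e-08) = 5.158e+04 rad/s.
Step 2 — f₀ = ω₀/(2π) = 8208 Hz.
Step 3 — Series Q: Q = ω₀L/R = 5.158e+04·0.00534/104 = 2.648.
Step 4 — Bandwidth: Δω = ω₀/Q = 1.948e+04 rad/s; BW = Δω/(2π) = 3100 Hz.

(a) f₀ = 8208 Hz  (b) Q = 2.648  (c) BW = 3100 Hz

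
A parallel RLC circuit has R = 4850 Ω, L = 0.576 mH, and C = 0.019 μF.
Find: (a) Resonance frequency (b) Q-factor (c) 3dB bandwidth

Step 1 — Resonance: ω₀ = 1/√(LC) = 1/√(0.000576·1.9e-08) = 3.023e+05 rad/s.
Step 2 — f₀ = ω₀/(2π) = 4.811e+04 Hz.
Step 3 — Parallel Q: Q = R/(ω₀L) = 4850/(3.023e+05·0.000576) = 27.86.
Step 4 — Bandwidth: Δω = ω₀/Q = 1.085e+04 rad/s; BW = Δω/(2π) = 1727 Hz.

(a) f₀ = 4.811e+04 Hz  (b) Q = 27.86  (c) BW = 1727 Hz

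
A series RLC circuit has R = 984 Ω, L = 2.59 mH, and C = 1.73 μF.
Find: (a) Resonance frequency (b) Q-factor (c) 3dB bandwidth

Step 1 — Resonance: ω₀ = 1/√(LC) = 1/√(0.00259·1.73e-06) = 1.494e+04 rad/s.
Step 2 — f₀ = ω₀/(2π) = 2378 Hz.
Step 3 — Series Q: Q = ω₀L/R = 1.494e+04·0.00259/984 = 0.03932.
Step 4 — Bandwidth: Δω = ω₀/Q = 3.799e+05 rad/s; BW = Δω/(2π) = 6.047e+04 Hz.

(a) f₀ = 2378 Hz  (b) Q = 0.03932  (c) BW = 6.047e+04 Hz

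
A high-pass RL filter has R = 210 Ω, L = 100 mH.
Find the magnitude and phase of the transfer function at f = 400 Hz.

Step 1 — Angular frequency: ω = 2π·400 = 2513 rad/s.
Step 2 — Transfer function: H(jω) = jωL/(R + jωL).
Step 3 — Numerator jωL = j·251.3; denominator R + jωL = 210 + j251.3.
Step 4 — H = 0.5889 + j0.492.
Step 5 — Magnitude: |H| = 0.7674 (-2.3 dB); phase: φ = 39.9°.

|H| = 0.7674 (-2.3 dB), φ = 39.9°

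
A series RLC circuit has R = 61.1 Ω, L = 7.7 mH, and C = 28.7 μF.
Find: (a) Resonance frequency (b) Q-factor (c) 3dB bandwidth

Step 1 — Resonance condition Im(Z)=0 gives ω₀ = 1/√(LC).
Step 2 — ω₀ = 1/√(0.0077·2.87e-05) = 2127 rad/s.
Step 3 — f₀ = ω₀/(2π) = 338.6 Hz.
Step 4 — Series Q: Q = ω₀L/R = 2127·0.0077/61.1 = 0.2681.
Step 5 — 3dB bandwidth: Δω = ω₀/Q = 7935 rad/s; BW = Δω/(2π) = 1263 Hz.

(a) f₀ = 338.6 Hz  (b) Q = 0.2681  (c) BW = 1263 Hz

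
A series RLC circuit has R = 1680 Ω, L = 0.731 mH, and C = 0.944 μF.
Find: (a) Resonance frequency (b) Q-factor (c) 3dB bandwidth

Step 1 — Resonance: ω₀ = 1/√(LC) = 1/√(0.000731·9.44e-07) = 3.807e+04 rad/s.
Step 2 — f₀ = ω₀/(2π) = 6059 Hz.
Step 3 — Series Q: Q = ω₀L/R = 3.807e+04·0.000731/1680 = 0.01656.
Step 4 — Bandwidth: Δω = ω₀/Q = 2.298e+06 rad/s; BW = Δω/(2π) = 3.658e+05 Hz.

(a) f₀ = 6059 Hz  (b) Q = 0.01656  (c) BW = 3.658e+05 Hz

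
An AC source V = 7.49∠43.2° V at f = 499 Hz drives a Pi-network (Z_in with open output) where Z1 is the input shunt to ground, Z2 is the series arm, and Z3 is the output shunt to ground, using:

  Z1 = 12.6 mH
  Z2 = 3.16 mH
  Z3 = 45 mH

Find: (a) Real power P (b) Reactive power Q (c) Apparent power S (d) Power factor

Step 1 — Angular frequency: ω = 2π·f = 2π·499 = 3135 rad/s.
Step 2 — Component impedances:
  Z1: Z = jωL = j·3135·0.0126 = 0 + j39.5 Ω
  Z2: Z = jωL = j·3135·0.00316 = 0 + j9.908 Ω
  Z3: Z = jωL = j·3135·0.045 = 0 + j141.1 Ω
Step 3 — With open output, the series arm Z2 and the output shunt Z3 appear in series to ground: Z2 + Z3 = 0 + j151 Ω.
Step 4 — Parallel with input shunt Z1: Z_in = Z1 || (Z2 + Z3) = 0 + j31.31 Ω = 31.31∠90.0° Ω.
Step 5 — Source phasor: V = 7.49∠43.2° V = 5.46 + j5.127 V.
Step 6 — Current: I = V / Z = 0.1637 - j0.1744 A = 0.2392∠-46.8° A.
Step 7 — Complex power: S = V·I* = 0 + j1.792 VA.
Step 8 — Real power: P = Re(S) = 0 W.
Step 9 — Reactive power: Q = Im(S) = 1.792 VAR.
Step 10 — Apparent power: |S| = 1.792 VA.
Step 11 — Power factor: PF = P/|S| = 0 (lagging).

(a) P = 0 W  (b) Q = 1.792 VAR  (c) S = 1.792 VA  (d) PF = 0 (lagging)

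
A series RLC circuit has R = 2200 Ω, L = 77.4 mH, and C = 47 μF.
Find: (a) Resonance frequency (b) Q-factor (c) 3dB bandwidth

Step 1 — Resonance condition Im(Z)=0 gives ω₀ = 1/√(LC).
Step 2 — ω₀ = 1/√(0.0774·4.7e-05) = 524.3 rad/s.
Step 3 — f₀ = ω₀/(2π) = 83.45 Hz.
Step 4 — Series Q: Q = ω₀L/R = 524.3·0.0774/2200 = 0.01845.
Step 5 — 3dB bandwidth: Δω = ω₀/Q = 2.842e+04 rad/s; BW = Δω/(2π) = 4524 Hz.

(a) f₀ = 83.45 Hz  (b) Q = 0.01845  (c) BW = 4524 Hz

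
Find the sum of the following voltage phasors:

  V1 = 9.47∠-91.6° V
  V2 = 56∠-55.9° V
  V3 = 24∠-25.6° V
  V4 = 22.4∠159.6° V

Step 1 — Convert each phasor to rectangular form:
  V1 = 9.47·(cos(-91.6°) + j·sin(-91.6°)) = -0.2644 - j9.466 V
  V2 = 56·(cos(-55.9°) + j·sin(-55.9°)) = 31.4 - j46.37 V
  V3 = 24·(cos(-25.6°) + j·sin(-25.6°)) = 21.64 - j10.37 V
  V4 = 22.4·(cos(159.6°) + j·sin(159.6°)) = -21 + j7.808 V
Step 2 — Sum components: V_total = 31.78 - j58.4 V.
Step 3 — Convert to polar: |V_total| = 66.49 V, ∠V_total = -61.4°.

V_total = 66.49∠-61.4° V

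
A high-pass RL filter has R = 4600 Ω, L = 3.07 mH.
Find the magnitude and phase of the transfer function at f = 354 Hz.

Step 1 — Angular frequency: ω = 2π·354 = 2224 rad/s.
Step 2 — Transfer function: H(jω) = jωL/(R + jωL).
Step 3 — Numerator jωL = j·6.828; denominator R + jωL = 4600 + j6.828.
Step 4 — H = 2.204e-06 + j0.001484.
Step 5 — Magnitude: |H| = 0.001484 (-56.6 dB); phase: φ = 89.9°.

|H| = 0.001484 (-56.6 dB), φ = 89.9°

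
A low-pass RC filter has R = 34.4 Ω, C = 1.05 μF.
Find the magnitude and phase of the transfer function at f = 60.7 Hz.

Step 1 — Angular frequency: ω = 2π·60.7 = 381.4 rad/s.
Step 2 — Transfer function: H(jω) = 1/(1 + jωRC).
Step 3 — Denominator: 1 + jωRC = 1 + j·381.4·34.4·1.05e-06 = 1 + j0.01378.
Step 4 — H = 0.9998 - j0.01377.
Step 5 — Magnitude: |H| = 0.9999 (-0.0 dB); phase: φ = -0.8°.

|H| = 0.9999 (-0.0 dB), φ = -0.8°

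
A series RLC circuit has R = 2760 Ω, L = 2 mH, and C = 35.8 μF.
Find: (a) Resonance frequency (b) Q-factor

Step 1 — Resonance condition Im(Z)=0 gives ω₀ = 1/√(LC).
Step 2 — ω₀ = 1/√(0.002·3.58e-05) = 3737 rad/s.
Step 3 — f₀ = ω₀/(2π) = 594.8 Hz.
Step 4 — Series Q: Q = ω₀L/R = 3737·0.002/2760 = 0.002708.

(a) f₀ = 594.8 Hz  (b) Q = 0.002708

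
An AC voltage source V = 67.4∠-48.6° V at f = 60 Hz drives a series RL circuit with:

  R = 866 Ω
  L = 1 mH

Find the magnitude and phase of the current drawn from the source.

Step 1 — Angular frequency: ω = 2π·f = 2π·60 = 377 rad/s.
Step 2 — Component impedances:
  R: Z = R = 866 Ω
  L: Z = jωL = j·377·0.001 = 0 + j0.377 Ω
Step 3 — Series combination: Z_total = R + L = 866 + j0.377 Ω = 866∠0.0° Ω.
Step 4 — Source phasor: V = 67.4∠-48.6° V = 44.57 - j50.56 V.
Step 5 — Ohm's law: I = V / Z_total = (44.57 - j50.56) / (866 + j0.377) = 0.05144 - j0.0584 A.
Step 6 — Convert to polar: |I| = 0.07783 A, ∠I = -48.6°.

I = 0.07783∠-48.6° A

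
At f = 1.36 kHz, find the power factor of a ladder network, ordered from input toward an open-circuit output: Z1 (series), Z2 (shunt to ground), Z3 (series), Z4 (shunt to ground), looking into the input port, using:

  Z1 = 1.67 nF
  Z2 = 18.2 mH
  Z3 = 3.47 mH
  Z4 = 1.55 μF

Step 1 — Angular frequency: ω = 2π·f = 2π·1360 = 8545 rad/s.
Step 2 — Component impedances:
  Z1: Z = 1/(jωC) = -j/(ω·C) = 0 - j7.008e+04 Ω
  Z2: Z = jωL = j·8545·0.0182 = 0 + j155.5 Ω
  Z3: Z = jωL = j·8545·0.00347 = 0 + j29.65 Ω
  Z4: Z = 1/(jωC) = -j/(ω·C) = 0 - j75.5 Ω
Step 3 — Ladder network (open output): work backward from the far end, alternating series and parallel combinations. Z_in = 0 - j7.014e+04 Ω = 7.014e+04∠-90.0° Ω.
Step 4 — Power factor: PF = cos(φ) = Re(Z)/|Z| = 0/7.014e+04 = 0.
Step 5 — Type: Im(Z) = -7.014e+04 ⇒ leading (phase φ = -90.0°).

PF = 0 (leading, φ = -90.0°)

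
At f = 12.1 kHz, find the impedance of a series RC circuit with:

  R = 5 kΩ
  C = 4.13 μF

Step 1 — Angular frequency: ω = 2π·f = 2π·1.21e+04 = 7.603e+04 rad/s.
Step 2 — Component impedances:
  R: Z = R = 5000 Ω
  C: Z = 1/(jωC) = -j/(ω·C) = 0 - j3.185 Ω
Step 3 — Series combination: Z_total = R + C = 5000 - j3.185 Ω = 5000∠-0.0° Ω.

Z = 5000 - j3.185 Ω = 5000∠-0.0° Ω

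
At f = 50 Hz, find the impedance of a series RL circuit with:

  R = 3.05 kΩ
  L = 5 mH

Step 1 — Angular frequency: ω = 2π·f = 2π·50 = 314.2 rad/s.
Step 2 — Component impedances:
  R: Z = R = 3050 Ω
  L: Z = jωL = j·314.2·0.005 = 0 + j1.571 Ω
Step 3 — Series combination: Z_total = R + L = 3050 + j1.571 Ω = 3050∠0.0° Ω.

Z = 3050 + j1.571 Ω = 3050∠0.0° Ω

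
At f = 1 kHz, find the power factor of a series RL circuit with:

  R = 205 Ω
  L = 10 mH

Step 1 — Angular frequency: ω = 2π·f = 2π·1000 = 6283 rad/s.
Step 2 — Component impedances:
  R: Z = R = 205 Ω
  L: Z = jωL = j·6283·0.01 = 0 + j62.83 Ω
Step 3 — Series combination: Z_total = R + L = 205 + j62.83 Ω = 214.4∠17.0° Ω.
Step 4 — Power factor: PF = cos(φ) = Re(Z)/|Z| = 205/214.41 = 0.9561.
Step 5 — Type: Im(Z) = 62.83 ⇒ lagging (phase φ = 17.0°).

PF = 0.9561 (lagging, φ = 17.0°)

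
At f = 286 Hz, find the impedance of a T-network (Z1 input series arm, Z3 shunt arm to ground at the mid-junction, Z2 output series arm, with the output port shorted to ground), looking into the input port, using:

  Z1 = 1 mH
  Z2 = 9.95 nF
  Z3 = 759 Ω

Step 1 — Angular frequency: ω = 2π·f = 2π·286 = 1797 rad/s.
Step 2 — Component impedances:
  Z1: Z = jωL = j·1797·0.001 = 0 + j1.797 Ω
  Z2: Z = 1/(jωC) = -j/(ω·C) = 0 - j5.593e+04 Ω
  Z3: Z = R = 759 Ω
Step 3 — With the output port shorted to ground, the output series arm Z2 runs from the junction to ground; the shunt arm Z3 also runs from the junction to ground. They appear in parallel: Z3 || Z2 = 758.9 - j10.3 Ω.
Step 4 — Series with input arm Z1: Z_in = Z1 + (Z3 || Z2) = 758.9 - j8.501 Ω = 758.9∠-0.6° Ω.

Z = 758.9 - j8.501 Ω = 758.9∠-0.6° Ω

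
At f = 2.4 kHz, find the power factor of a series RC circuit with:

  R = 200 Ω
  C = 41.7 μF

Step 1 — Angular frequency: ω = 2π·f = 2π·2400 = 1.508e+04 rad/s.
Step 2 — Component impedances:
  R: Z = R = 200 Ω
  C: Z = 1/(jωC) = -j/(ω·C) = 0 - j1.59 Ω
Step 3 — Series combination: Z_total = R + C = 200 - j1.59 Ω = 200∠-0.5° Ω.
Step 4 — Power factor: PF = cos(φ) = Re(Z)/|Z| = 200/200 = 1.
Step 5 — Type: Im(Z) = -1.59 ⇒ leading (phase φ = -0.5°).

PF = 1 (leading, φ = -0.5°)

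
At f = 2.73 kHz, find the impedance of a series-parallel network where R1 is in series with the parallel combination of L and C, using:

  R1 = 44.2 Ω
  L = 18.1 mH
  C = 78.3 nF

Step 1 — Angular frequency: ω = 2π·f = 2π·2730 = 1.715e+04 rad/s.
Step 2 — Component impedances:
  R1: Z = R = 44.2 Ω
  L: Z = jωL = j·1.715e+04·0.0181 = 0 + j310.5 Ω
  C: Z = 1/(jωC) = -j/(ω·C) = 0 - j744.6 Ω
Step 3 — Parallel branch: L || C = 1/(1/L + 1/C) = 0 + j532.5 Ω.
Step 4 — Series with R1: Z_total = R1 + (L || C) = 44.2 + j532.5 Ω = 534.4∠85.3° Ω.

Z = 44.2 + j532.5 Ω = 534.4∠85.3° Ω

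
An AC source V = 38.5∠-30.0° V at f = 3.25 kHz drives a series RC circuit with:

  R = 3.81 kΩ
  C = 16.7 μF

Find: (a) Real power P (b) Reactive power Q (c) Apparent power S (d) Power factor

Step 1 — Angular frequency: ω = 2π·f = 2π·3250 = 2.042e+04 rad/s.
Step 2 — Component impedances:
  R: Z = R = 3810 Ω
  C: Z = 1/(jωC) = -j/(ω·C) = 0 - j2.932 Ω
Step 3 — Series combination: Z_total = R + C = 3810 - j2.932 Ω = 3810∠-0.0° Ω.
Step 4 — Source phasor: V = 38.5∠-30.0° V = 33.34 - j19.25 V.
Step 5 — Current: I = V / Z = 0.008755 - j0.005046 A = 0.0101∠-30.0° A.
Step 6 — Complex power: S = V·I* = 0.389 - j0.0002994 VA.
Step 7 — Real power: P = Re(S) = 0.389 W.
Step 8 — Reactive power: Q = Im(S) = -0.0002994 VAR.
Step 9 — Apparent power: |S| = 0.389 VA.
Step 10 — Power factor: PF = P/|S| = 1 (leading).

(a) P = 0.389 W  (b) Q = -0.0002994 VAR  (c) S = 0.389 VA  (d) PF = 1 (leading)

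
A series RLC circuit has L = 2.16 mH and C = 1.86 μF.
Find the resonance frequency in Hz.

Step 1 — Resonance condition Im(Z)=0 gives ω₀ = 1/√(LC).
Step 2 — ω₀ = 1/√(0.00216·1.86e-06) = 1.578e+04 rad/s.
Step 3 — f₀ = ω₀/(2π) = 2511 Hz.

f₀ = 2511 Hz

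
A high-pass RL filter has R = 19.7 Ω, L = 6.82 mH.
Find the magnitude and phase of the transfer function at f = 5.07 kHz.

Step 1 — Angular frequency: ω = 2π·5070 = 3.186e+04 rad/s.
Step 2 — Transfer function: H(jω) = jωL/(R + jωL).
Step 3 — Numerator jωL = j·217.3; denominator R + jωL = 19.7 + j217.3.
Step 4 — H = 0.9918 + j0.08994.
Step 5 — Magnitude: |H| = 0.9959 (-0.0 dB); phase: φ = 5.2°.

|H| = 0.9959 (-0.0 dB), φ = 5.2°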